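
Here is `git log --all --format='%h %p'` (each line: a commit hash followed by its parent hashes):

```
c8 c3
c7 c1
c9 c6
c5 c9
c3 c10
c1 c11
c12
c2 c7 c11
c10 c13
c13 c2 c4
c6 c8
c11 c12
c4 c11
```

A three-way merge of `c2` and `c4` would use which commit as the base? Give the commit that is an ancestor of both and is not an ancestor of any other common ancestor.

c11

Ancestors of c2: {c1, c11, c12, c2, c7}.
Ancestors of c4: {c11, c12, c4}.
Common ancestors: {c11, c12}.
Among these, c11 is not an ancestor of any other common ancestor — it is the merge base.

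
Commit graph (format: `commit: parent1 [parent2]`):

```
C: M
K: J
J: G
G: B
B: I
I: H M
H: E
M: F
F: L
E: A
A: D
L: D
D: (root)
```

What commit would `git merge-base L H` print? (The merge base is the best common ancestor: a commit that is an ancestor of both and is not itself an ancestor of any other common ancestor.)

Ancestors of L: {D, L}.
Ancestors of H: {A, D, E, H}.
Common ancestors: {D}.
The only common ancestor is D, so it is the merge base.

D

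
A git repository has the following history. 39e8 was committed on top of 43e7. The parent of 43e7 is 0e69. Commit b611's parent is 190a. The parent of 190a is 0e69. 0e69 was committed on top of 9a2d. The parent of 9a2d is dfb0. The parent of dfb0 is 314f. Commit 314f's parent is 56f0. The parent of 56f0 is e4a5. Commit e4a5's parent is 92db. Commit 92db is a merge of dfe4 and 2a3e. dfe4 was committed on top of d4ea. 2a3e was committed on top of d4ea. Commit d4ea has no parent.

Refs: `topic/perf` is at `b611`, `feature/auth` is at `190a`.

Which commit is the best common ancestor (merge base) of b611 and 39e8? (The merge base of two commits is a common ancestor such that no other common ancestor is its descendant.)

0e69

Ancestors of b611: {0e69, 190a, 2a3e, 314f, 56f0, 92db, 9a2d, b611, d4ea, dfb0, dfe4, e4a5}.
Ancestors of 39e8: {0e69, 2a3e, 314f, 39e8, 43e7, 56f0, 92db, 9a2d, d4ea, dfb0, dfe4, e4a5}.
Common ancestors: {0e69, 2a3e, 314f, 56f0, 92db, 9a2d, d4ea, dfb0, dfe4, e4a5}.
Among these, 0e69 is not an ancestor of any other common ancestor — it is the merge base.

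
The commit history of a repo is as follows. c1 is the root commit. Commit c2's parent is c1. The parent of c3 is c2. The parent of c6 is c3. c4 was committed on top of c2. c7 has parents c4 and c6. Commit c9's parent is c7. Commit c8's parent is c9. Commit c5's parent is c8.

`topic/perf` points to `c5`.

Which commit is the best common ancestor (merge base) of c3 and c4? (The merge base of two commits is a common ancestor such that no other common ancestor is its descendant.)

Ancestors of c3: {c1, c2, c3}.
Ancestors of c4: {c1, c2, c4}.
Common ancestors: {c1, c2}.
Among these, c2 is not an ancestor of any other common ancestor — it is the merge base.

c2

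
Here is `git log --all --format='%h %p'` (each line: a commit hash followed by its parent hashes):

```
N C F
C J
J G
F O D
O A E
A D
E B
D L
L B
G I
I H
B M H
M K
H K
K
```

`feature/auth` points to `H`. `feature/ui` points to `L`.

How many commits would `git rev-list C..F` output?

Reachable from F: {A, B, D, E, F, H, K, L, M, O}.
Reachable from C: {C, G, H, I, J, K}.
In F's history but not C's: {A, B, D, E, F, L, M, O} — 8 commits.

8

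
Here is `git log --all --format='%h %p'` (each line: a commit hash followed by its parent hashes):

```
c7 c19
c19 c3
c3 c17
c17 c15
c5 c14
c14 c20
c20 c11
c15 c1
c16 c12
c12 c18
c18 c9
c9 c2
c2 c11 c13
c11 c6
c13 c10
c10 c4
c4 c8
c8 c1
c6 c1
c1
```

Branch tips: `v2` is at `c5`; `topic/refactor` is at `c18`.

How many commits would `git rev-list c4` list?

3

Walking parent pointers from c4: reachable set = {c1, c4, c8}.
That is 3 commits.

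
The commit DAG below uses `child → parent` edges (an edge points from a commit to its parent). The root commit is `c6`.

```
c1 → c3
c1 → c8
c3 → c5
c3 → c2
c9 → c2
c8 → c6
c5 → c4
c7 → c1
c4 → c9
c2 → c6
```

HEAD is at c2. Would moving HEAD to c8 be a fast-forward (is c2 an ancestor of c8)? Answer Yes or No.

No

A fast-forward from c2 to c8 is possible iff c2 is an ancestor of c8.
Ancestors of c8: {c6, c8}.
c2 is not among them, so fast-forward is not possible.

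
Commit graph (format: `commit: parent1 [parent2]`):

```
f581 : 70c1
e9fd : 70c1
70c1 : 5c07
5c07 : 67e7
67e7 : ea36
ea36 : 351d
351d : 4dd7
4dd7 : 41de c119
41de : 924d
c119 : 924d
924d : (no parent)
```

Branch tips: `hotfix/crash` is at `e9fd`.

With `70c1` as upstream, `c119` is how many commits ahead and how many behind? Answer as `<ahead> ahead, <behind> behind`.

Reachable from c119: {924d, c119}.
Reachable from 70c1: {351d, 41de, 4dd7, 5c07, 67e7, 70c1, 924d, c119, ea36}.
Only in c119's history (ahead): {} — 0.
Only in 70c1's history (behind): {351d, 41de, 4dd7, 5c07, 67e7, 70c1, ea36} — 7.

0 ahead, 7 behind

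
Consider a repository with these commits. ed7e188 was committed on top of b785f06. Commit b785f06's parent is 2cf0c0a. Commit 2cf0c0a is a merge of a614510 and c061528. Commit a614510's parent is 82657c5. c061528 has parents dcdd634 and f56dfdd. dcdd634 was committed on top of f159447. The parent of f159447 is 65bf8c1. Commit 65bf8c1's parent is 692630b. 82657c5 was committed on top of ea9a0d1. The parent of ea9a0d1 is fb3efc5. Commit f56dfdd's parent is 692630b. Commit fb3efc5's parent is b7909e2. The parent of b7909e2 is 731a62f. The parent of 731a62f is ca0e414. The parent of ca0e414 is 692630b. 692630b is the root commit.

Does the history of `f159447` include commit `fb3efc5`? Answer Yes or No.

No

Ancestors of f159447: {65bf8c1, 692630b, f159447}.
fb3efc5 is not in that set, so it is not an ancestor of f159447.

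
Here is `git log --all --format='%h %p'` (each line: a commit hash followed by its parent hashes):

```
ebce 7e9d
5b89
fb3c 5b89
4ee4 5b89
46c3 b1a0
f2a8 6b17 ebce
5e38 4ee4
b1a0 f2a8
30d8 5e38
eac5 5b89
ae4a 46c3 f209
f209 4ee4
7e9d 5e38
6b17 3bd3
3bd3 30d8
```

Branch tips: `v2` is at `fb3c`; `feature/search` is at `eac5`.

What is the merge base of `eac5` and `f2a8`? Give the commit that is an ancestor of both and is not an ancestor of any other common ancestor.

5b89

Ancestors of eac5: {5b89, eac5}.
Ancestors of f2a8: {30d8, 3bd3, 4ee4, 5b89, 5e38, 6b17, 7e9d, ebce, f2a8}.
Common ancestors: {5b89}.
The only common ancestor is 5b89, so it is the merge base.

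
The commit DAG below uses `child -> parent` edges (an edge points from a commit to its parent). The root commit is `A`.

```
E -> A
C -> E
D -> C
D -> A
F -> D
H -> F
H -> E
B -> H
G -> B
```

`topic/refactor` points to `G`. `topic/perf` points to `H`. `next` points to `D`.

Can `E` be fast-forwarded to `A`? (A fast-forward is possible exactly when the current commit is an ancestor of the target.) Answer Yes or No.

A fast-forward from E to A is possible iff E is an ancestor of A.
Ancestors of A: {A}.
E is not among them, so fast-forward is not possible.

No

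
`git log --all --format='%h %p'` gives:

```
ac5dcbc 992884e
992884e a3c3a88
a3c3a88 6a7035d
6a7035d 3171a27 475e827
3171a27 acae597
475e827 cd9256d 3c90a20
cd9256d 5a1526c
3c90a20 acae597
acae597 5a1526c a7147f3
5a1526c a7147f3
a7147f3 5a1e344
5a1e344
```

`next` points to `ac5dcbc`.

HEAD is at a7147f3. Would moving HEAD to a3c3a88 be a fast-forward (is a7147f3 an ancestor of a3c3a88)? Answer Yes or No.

Yes

A fast-forward from a7147f3 to a3c3a88 is possible iff a7147f3 is an ancestor of a3c3a88.
Ancestors of a3c3a88: {3171a27, 3c90a20, 475e827, 5a1526c, 5a1e344, 6a7035d, a3c3a88, a7147f3, acae597, cd9256d}.
a7147f3 is among them, so fast-forward is possible.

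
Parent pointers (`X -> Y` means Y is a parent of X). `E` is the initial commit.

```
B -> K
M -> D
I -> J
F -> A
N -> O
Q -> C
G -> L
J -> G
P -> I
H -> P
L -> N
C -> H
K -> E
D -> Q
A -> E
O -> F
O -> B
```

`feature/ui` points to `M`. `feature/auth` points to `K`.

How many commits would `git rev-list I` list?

Walking parent pointers from I: reachable set = {A, B, E, F, G, I, J, K, L, N, O}.
That is 11 commits.

11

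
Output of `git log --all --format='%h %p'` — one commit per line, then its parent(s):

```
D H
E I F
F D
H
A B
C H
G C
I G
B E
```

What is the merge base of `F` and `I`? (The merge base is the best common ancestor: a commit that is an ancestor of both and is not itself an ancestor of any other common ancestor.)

H

Ancestors of F: {D, F, H}.
Ancestors of I: {C, G, H, I}.
Common ancestors: {H}.
The only common ancestor is H, so it is the merge base.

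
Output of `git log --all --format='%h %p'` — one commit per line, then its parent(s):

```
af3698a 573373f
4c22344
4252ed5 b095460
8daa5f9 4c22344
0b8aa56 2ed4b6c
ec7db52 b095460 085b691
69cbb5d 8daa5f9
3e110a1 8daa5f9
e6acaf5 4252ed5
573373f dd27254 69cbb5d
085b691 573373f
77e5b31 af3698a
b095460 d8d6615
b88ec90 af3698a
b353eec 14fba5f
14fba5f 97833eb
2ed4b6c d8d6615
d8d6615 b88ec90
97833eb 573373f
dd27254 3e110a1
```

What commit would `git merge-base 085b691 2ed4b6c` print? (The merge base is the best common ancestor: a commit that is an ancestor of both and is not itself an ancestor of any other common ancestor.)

Ancestors of 085b691: {085b691, 3e110a1, 4c22344, 573373f, 69cbb5d, 8daa5f9, dd27254}.
Ancestors of 2ed4b6c: {2ed4b6c, 3e110a1, 4c22344, 573373f, 69cbb5d, 8daa5f9, af3698a, b88ec90, d8d6615, dd27254}.
Common ancestors: {3e110a1, 4c22344, 573373f, 69cbb5d, 8daa5f9, dd27254}.
Among these, 573373f is not an ancestor of any other common ancestor — it is the merge base.

573373f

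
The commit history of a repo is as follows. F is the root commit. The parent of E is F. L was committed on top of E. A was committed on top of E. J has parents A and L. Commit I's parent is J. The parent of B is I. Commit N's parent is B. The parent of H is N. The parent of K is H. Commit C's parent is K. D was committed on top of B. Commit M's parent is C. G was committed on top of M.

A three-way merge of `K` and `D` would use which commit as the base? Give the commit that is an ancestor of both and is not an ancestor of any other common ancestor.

B

Ancestors of K: {A, B, E, F, H, I, J, K, L, N}.
Ancestors of D: {A, B, D, E, F, I, J, L}.
Common ancestors: {A, B, E, F, I, J, L}.
Among these, B is not an ancestor of any other common ancestor — it is the merge base.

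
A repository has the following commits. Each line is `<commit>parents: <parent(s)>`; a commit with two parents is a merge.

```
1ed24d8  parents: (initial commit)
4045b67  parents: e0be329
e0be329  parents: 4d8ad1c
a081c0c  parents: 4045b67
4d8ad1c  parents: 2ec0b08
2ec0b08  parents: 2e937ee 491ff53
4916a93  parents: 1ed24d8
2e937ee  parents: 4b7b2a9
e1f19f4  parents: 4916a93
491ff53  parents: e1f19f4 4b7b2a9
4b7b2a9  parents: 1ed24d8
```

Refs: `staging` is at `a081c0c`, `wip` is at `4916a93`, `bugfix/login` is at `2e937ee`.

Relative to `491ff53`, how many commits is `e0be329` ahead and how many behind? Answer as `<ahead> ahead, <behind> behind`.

4 ahead, 0 behind

Reachable from e0be329: {1ed24d8, 2e937ee, 2ec0b08, 4916a93, 491ff53, 4b7b2a9, 4d8ad1c, e0be329, e1f19f4}.
Reachable from 491ff53: {1ed24d8, 4916a93, 491ff53, 4b7b2a9, e1f19f4}.
Only in e0be329's history (ahead): {2e937ee, 2ec0b08, 4d8ad1c, e0be329} — 4.
Only in 491ff53's history (behind): {} — 0.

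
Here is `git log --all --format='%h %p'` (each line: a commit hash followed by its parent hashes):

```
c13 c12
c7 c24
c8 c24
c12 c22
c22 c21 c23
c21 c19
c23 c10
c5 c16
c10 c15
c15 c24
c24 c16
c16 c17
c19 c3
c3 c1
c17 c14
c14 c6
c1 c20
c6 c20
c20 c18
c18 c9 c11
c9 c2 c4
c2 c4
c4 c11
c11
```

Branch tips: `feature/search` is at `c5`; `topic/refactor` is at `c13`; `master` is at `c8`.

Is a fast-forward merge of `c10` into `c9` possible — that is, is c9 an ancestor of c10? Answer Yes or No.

A fast-forward from c9 to c10 is possible iff c9 is an ancestor of c10.
Ancestors of c10: {c10, c11, c14, c15, c16, c17, c18, c2, c20, c24, c4, c6, c9}.
c9 is among them, so fast-forward is possible.

Yes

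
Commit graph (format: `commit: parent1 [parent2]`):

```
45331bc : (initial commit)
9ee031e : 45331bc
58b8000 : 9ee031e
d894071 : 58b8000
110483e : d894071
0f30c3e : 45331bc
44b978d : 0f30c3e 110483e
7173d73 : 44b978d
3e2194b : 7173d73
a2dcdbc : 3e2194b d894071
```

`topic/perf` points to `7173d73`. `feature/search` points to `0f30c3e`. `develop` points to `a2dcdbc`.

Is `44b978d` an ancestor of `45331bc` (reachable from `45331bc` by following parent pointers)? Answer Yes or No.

Ancestors of 45331bc: {45331bc}.
44b978d is not in that set, so it is not an ancestor of 45331bc.

No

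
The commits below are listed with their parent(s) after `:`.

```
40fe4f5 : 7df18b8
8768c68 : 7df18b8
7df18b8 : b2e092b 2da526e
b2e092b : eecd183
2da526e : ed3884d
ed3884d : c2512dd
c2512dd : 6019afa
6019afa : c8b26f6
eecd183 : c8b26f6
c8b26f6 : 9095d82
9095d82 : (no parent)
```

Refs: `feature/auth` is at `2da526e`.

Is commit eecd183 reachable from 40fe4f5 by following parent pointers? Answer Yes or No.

Ancestors of 40fe4f5 (commits reachable by following parents): {2da526e, 40fe4f5, 6019afa, 7df18b8, 9095d82, b2e092b, c2512dd, c8b26f6, ed3884d, eecd183}.
eecd183 is in that set, so it is an ancestor of 40fe4f5.

Yes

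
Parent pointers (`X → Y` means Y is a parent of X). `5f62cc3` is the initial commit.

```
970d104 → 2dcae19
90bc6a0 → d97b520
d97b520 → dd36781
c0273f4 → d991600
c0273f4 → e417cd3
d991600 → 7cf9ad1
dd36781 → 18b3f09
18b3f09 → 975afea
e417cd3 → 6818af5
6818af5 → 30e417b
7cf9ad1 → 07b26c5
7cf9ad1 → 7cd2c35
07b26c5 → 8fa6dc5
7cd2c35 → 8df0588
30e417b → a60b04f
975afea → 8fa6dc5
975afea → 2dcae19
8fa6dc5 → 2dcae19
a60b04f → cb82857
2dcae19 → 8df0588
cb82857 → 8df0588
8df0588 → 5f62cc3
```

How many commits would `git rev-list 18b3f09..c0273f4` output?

10

Reachable from c0273f4: {07b26c5, 2dcae19, 30e417b, 5f62cc3, 6818af5, 7cd2c35, 7cf9ad1, 8df0588, 8fa6dc5, a60b04f, c0273f4, cb82857, d991600, e417cd3}.
Reachable from 18b3f09: {18b3f09, 2dcae19, 5f62cc3, 8df0588, 8fa6dc5, 975afea}.
In c0273f4's history but not 18b3f09's: {07b26c5, 30e417b, 6818af5, 7cd2c35, 7cf9ad1, a60b04f, c0273f4, cb82857, d991600, e417cd3} — 10 commits.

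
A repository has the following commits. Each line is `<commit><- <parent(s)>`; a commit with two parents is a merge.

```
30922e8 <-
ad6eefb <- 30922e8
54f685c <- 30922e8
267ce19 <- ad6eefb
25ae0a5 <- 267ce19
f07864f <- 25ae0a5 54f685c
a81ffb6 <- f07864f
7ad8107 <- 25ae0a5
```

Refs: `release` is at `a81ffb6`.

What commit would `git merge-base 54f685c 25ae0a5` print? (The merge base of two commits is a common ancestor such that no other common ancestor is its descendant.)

Ancestors of 54f685c: {30922e8, 54f685c}.
Ancestors of 25ae0a5: {25ae0a5, 267ce19, 30922e8, ad6eefb}.
Common ancestors: {30922e8}.
The only common ancestor is 30922e8, so it is the merge base.

30922e8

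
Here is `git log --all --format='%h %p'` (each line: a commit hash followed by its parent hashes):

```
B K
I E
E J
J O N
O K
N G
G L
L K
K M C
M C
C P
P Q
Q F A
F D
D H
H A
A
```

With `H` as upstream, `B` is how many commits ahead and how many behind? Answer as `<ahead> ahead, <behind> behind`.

Reachable from B: {A, B, C, D, F, H, K, M, P, Q}.
Reachable from H: {A, H}.
Only in B's history (ahead): {B, C, D, F, K, M, P, Q} — 8.
Only in H's history (behind): {} — 0.

8 ahead, 0 behind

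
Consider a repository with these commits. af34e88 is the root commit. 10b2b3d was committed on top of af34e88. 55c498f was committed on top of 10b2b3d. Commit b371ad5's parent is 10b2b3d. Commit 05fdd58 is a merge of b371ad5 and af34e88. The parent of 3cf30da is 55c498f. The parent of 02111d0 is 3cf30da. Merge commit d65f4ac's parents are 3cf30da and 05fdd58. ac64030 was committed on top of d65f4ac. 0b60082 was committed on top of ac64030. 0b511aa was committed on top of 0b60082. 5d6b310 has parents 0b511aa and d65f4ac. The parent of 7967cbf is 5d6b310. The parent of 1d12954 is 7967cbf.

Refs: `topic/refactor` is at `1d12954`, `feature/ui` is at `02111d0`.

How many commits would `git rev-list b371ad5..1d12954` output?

10

Reachable from 1d12954: {05fdd58, 0b511aa, 0b60082, 10b2b3d, 1d12954, 3cf30da, 55c498f, 5d6b310, 7967cbf, ac64030, af34e88, b371ad5, d65f4ac}.
Reachable from b371ad5: {10b2b3d, af34e88, b371ad5}.
In 1d12954's history but not b371ad5's: {05fdd58, 0b511aa, 0b60082, 1d12954, 3cf30da, 55c498f, 5d6b310, 7967cbf, ac64030, d65f4ac} — 10 commits.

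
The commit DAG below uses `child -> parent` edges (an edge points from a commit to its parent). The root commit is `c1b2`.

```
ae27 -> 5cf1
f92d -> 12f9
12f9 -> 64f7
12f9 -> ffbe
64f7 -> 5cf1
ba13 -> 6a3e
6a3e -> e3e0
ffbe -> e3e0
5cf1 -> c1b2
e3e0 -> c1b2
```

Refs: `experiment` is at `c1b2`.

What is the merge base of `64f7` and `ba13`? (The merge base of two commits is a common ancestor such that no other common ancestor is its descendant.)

c1b2

Ancestors of 64f7: {5cf1, 64f7, c1b2}.
Ancestors of ba13: {6a3e, ba13, c1b2, e3e0}.
Common ancestors: {c1b2}.
The only common ancestor is c1b2, so it is the merge base.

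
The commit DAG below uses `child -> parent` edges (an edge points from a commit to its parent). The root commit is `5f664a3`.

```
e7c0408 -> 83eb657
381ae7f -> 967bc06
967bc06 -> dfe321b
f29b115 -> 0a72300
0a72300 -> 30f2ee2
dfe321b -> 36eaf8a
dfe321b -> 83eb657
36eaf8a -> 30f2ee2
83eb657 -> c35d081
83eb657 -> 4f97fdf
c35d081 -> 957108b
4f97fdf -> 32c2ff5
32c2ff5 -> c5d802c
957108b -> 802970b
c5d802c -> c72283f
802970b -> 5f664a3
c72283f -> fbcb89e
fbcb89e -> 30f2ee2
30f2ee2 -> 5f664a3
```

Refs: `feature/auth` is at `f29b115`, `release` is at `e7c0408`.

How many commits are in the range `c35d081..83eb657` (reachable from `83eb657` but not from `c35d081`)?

Reachable from 83eb657: {30f2ee2, 32c2ff5, 4f97fdf, 5f664a3, 802970b, 83eb657, 957108b, c35d081, c5d802c, c72283f, fbcb89e}.
Reachable from c35d081: {5f664a3, 802970b, 957108b, c35d081}.
In 83eb657's history but not c35d081's: {30f2ee2, 32c2ff5, 4f97fdf, 83eb657, c5d802c, c72283f, fbcb89e} — 7 commits.

7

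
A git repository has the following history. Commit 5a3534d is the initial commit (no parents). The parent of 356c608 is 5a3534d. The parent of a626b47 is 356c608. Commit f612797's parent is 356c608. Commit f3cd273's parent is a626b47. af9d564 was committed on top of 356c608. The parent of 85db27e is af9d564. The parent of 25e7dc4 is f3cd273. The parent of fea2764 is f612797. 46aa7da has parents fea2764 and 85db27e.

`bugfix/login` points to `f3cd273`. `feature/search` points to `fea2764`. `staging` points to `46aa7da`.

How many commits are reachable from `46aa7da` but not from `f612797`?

Reachable from 46aa7da: {356c608, 46aa7da, 5a3534d, 85db27e, af9d564, f612797, fea2764}.
Reachable from f612797: {356c608, 5a3534d, f612797}.
In 46aa7da's history but not f612797's: {46aa7da, 85db27e, af9d564, fea2764} — 4 commits.

4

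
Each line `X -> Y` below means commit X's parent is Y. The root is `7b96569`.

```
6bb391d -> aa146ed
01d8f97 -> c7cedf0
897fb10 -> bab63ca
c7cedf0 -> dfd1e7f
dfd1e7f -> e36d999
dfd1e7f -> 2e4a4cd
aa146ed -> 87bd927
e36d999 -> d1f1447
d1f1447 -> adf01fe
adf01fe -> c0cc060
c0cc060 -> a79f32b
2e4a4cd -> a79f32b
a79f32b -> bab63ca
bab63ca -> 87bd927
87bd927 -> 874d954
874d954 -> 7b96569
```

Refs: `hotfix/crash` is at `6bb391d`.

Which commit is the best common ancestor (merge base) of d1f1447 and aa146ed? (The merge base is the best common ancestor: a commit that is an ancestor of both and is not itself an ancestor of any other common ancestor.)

Ancestors of d1f1447: {7b96569, 874d954, 87bd927, a79f32b, adf01fe, bab63ca, c0cc060, d1f1447}.
Ancestors of aa146ed: {7b96569, 874d954, 87bd927, aa146ed}.
Common ancestors: {7b96569, 874d954, 87bd927}.
Among these, 87bd927 is not an ancestor of any other common ancestor — it is the merge base.

87bd927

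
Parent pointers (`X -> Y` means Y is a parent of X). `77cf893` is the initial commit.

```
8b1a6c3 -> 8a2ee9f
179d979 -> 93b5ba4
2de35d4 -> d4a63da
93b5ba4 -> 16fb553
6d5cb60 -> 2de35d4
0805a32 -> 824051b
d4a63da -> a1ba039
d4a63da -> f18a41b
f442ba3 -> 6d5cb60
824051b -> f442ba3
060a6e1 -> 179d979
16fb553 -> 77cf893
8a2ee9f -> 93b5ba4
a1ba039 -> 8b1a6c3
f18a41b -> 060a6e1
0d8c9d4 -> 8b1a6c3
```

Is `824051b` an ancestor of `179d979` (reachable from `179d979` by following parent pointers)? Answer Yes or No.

No

Ancestors of 179d979: {16fb553, 179d979, 77cf893, 93b5ba4}.
824051b is not in that set, so it is not an ancestor of 179d979.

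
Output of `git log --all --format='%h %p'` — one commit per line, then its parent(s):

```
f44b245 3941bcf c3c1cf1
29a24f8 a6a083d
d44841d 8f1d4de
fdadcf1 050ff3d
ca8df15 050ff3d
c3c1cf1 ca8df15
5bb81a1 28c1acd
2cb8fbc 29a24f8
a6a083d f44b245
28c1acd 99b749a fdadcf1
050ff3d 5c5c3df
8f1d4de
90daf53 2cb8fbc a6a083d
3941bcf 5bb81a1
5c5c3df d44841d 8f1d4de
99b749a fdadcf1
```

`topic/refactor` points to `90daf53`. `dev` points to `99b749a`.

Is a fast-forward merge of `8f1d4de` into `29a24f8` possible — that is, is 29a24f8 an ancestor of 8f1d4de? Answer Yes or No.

No

A fast-forward from 29a24f8 to 8f1d4de is possible iff 29a24f8 is an ancestor of 8f1d4de.
Ancestors of 8f1d4de: {8f1d4de}.
29a24f8 is not among them, so fast-forward is not possible.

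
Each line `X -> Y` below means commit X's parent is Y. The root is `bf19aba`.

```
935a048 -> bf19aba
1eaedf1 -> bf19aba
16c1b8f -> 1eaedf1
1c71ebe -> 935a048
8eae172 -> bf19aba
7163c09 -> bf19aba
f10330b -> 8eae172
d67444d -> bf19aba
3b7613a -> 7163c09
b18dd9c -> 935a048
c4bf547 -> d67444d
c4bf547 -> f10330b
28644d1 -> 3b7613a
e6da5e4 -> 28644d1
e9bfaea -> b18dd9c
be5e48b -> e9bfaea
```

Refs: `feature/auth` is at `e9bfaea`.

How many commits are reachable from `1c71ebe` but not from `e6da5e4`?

Reachable from 1c71ebe: {1c71ebe, 935a048, bf19aba}.
Reachable from e6da5e4: {28644d1, 3b7613a, 7163c09, bf19aba, e6da5e4}.
In 1c71ebe's history but not e6da5e4's: {1c71ebe, 935a048} — 2 commits.

2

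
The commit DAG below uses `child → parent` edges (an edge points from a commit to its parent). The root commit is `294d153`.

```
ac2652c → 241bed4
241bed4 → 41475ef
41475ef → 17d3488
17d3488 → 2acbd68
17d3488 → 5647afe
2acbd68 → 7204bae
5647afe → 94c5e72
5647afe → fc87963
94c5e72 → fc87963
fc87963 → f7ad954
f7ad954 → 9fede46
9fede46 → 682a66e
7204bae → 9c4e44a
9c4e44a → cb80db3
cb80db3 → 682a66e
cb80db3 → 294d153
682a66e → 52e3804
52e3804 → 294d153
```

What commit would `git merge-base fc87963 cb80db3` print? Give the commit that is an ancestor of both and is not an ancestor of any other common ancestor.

Ancestors of fc87963: {294d153, 52e3804, 682a66e, 9fede46, f7ad954, fc87963}.
Ancestors of cb80db3: {294d153, 52e3804, 682a66e, cb80db3}.
Common ancestors: {294d153, 52e3804, 682a66e}.
Among these, 682a66e is not an ancestor of any other common ancestor — it is the merge base.

682a66e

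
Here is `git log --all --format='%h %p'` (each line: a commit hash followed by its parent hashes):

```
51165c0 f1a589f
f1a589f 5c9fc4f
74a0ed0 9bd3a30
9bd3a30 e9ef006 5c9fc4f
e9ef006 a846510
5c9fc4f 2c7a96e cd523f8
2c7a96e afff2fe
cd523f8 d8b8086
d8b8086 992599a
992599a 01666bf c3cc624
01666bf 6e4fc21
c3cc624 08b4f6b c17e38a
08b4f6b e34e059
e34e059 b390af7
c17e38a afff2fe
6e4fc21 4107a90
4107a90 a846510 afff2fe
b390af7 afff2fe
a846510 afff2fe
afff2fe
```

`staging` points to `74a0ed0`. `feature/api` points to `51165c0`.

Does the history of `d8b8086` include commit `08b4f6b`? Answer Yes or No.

Ancestors of d8b8086 (commits reachable by following parents): {01666bf, 08b4f6b, 4107a90, 6e4fc21, 992599a, a846510, afff2fe, b390af7, c17e38a, c3cc624, d8b8086, e34e059}.
08b4f6b is in that set, so it is an ancestor of d8b8086.

Yes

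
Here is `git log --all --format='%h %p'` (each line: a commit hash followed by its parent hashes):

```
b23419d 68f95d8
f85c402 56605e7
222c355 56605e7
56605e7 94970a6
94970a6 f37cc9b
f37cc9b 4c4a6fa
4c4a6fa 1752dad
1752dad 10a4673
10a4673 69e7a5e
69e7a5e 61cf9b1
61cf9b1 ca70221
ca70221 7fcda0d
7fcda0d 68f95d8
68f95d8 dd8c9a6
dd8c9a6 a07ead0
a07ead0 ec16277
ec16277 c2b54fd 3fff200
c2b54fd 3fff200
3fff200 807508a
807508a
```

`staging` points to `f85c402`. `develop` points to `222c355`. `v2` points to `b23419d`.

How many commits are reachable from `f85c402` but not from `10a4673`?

6

Reachable from f85c402: {10a4673, 1752dad, 3fff200, 4c4a6fa, 56605e7, 61cf9b1, 68f95d8, 69e7a5e, 7fcda0d, 807508a, 94970a6, a07ead0, c2b54fd, ca70221, dd8c9a6, ec16277, f37cc9b, f85c402}.
Reachable from 10a4673: {10a4673, 3fff200, 61cf9b1, 68f95d8, 69e7a5e, 7fcda0d, 807508a, a07ead0, c2b54fd, ca70221, dd8c9a6, ec16277}.
In f85c402's history but not 10a4673's: {1752dad, 4c4a6fa, 56605e7, 94970a6, f37cc9b, f85c402} — 6 commits.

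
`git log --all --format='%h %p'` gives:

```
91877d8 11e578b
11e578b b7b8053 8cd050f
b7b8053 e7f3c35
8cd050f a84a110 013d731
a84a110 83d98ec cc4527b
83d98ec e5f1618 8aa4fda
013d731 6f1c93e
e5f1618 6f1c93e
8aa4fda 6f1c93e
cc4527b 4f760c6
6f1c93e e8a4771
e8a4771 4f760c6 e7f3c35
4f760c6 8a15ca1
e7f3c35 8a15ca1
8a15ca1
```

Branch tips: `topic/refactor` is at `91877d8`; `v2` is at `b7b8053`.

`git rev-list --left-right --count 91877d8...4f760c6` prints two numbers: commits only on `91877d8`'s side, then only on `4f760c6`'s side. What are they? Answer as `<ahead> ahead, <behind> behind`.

Reachable from 91877d8: {013d731, 11e578b, 4f760c6, 6f1c93e, 83d98ec, 8a15ca1, 8aa4fda, 8cd050f, 91877d8, a84a110, b7b8053, cc4527b, e5f1618, e7f3c35, e8a4771}.
Reachable from 4f760c6: {4f760c6, 8a15ca1}.
Only in 91877d8's history (ahead): {013d731, 11e578b, 6f1c93e, 83d98ec, 8aa4fda, 8cd050f, 91877d8, a84a110, b7b8053, cc4527b, e5f1618, e7f3c35, e8a4771} — 13.
Only in 4f760c6's history (behind): {} — 0.

13 ahead, 0 behind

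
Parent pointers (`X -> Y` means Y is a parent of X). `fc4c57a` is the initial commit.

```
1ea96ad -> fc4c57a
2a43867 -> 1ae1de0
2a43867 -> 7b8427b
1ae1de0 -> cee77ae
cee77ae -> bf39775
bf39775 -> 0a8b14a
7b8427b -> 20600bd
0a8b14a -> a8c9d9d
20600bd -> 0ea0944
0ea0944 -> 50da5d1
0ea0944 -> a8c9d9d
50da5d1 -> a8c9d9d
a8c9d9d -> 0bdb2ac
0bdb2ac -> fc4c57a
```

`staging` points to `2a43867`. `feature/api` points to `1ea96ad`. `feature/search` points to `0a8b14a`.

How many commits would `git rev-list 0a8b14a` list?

4

Walking parent pointers from 0a8b14a: reachable set = {0a8b14a, 0bdb2ac, a8c9d9d, fc4c57a}.
That is 4 commits.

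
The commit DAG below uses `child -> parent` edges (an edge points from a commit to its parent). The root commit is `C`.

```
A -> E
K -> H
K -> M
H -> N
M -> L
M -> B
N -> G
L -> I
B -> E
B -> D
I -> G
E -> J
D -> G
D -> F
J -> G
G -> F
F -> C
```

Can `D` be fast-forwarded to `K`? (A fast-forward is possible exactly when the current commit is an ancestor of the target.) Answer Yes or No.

A fast-forward from D to K is possible iff D is an ancestor of K.
Ancestors of K: {B, C, D, E, F, G, H, I, J, K, L, M, N}.
D is among them, so fast-forward is possible.

Yes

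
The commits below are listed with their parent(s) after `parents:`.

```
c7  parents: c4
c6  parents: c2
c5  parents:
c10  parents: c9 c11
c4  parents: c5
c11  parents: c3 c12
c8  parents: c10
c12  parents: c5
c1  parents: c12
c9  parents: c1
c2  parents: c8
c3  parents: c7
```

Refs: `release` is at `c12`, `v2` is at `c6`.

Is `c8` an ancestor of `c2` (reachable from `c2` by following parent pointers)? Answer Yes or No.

Yes

Ancestors of c2 (commits reachable by following parents): {c1, c10, c11, c12, c2, c3, c4, c5, c7, c8, c9}.
c8 is in that set, so it is an ancestor of c2.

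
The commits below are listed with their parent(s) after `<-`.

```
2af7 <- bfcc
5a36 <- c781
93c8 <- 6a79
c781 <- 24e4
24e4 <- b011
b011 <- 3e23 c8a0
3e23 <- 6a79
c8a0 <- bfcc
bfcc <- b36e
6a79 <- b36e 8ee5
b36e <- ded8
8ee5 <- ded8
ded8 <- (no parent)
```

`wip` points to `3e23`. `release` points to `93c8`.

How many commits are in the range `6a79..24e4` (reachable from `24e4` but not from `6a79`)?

Reachable from 24e4: {24e4, 3e23, 6a79, 8ee5, b011, b36e, bfcc, c8a0, ded8}.
Reachable from 6a79: {6a79, 8ee5, b36e, ded8}.
In 24e4's history but not 6a79's: {24e4, 3e23, b011, bfcc, c8a0} — 5 commits.

5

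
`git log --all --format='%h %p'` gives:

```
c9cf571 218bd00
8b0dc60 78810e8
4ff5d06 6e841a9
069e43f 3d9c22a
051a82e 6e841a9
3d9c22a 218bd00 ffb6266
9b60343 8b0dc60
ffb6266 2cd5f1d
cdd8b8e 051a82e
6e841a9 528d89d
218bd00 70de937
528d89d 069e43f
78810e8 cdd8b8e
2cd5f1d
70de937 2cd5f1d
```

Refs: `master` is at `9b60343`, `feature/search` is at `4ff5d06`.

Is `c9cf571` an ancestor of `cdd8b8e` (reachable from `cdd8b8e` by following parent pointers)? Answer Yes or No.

Ancestors of cdd8b8e: {051a82e, 069e43f, 218bd00, 2cd5f1d, 3d9c22a, 528d89d, 6e841a9, 70de937, cdd8b8e, ffb6266}.
c9cf571 is not in that set, so it is not an ancestor of cdd8b8e.

No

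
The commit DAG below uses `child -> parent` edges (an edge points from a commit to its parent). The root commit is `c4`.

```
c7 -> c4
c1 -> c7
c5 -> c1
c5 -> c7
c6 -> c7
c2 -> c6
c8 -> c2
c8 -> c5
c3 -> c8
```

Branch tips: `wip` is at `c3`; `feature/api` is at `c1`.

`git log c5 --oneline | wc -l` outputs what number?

4

Walking parent pointers from c5: reachable set = {c1, c4, c5, c7}.
That is 4 commits.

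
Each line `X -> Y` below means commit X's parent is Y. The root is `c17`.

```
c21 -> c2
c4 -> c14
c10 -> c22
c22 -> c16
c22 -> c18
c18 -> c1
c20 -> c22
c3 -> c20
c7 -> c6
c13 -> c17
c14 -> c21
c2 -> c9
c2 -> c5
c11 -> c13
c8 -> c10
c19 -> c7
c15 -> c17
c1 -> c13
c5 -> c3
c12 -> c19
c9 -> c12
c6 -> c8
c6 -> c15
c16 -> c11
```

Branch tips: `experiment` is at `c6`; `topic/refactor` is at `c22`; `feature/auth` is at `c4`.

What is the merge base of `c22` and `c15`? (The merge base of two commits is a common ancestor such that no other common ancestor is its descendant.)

c17

Ancestors of c22: {c1, c11, c13, c16, c17, c18, c22}.
Ancestors of c15: {c15, c17}.
Common ancestors: {c17}.
The only common ancestor is c17, so it is the merge base.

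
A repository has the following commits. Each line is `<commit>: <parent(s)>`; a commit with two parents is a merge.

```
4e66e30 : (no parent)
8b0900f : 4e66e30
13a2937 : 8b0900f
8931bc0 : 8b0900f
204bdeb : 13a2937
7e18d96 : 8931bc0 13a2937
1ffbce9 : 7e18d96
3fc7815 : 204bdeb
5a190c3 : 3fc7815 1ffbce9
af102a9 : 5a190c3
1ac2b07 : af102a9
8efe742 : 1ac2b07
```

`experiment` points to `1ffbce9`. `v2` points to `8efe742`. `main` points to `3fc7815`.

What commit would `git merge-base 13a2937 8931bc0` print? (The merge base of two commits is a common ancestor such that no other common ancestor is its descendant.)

8b0900f

Ancestors of 13a2937: {13a2937, 4e66e30, 8b0900f}.
Ancestors of 8931bc0: {4e66e30, 8931bc0, 8b0900f}.
Common ancestors: {4e66e30, 8b0900f}.
Among these, 8b0900f is not an ancestor of any other common ancestor — it is the merge base.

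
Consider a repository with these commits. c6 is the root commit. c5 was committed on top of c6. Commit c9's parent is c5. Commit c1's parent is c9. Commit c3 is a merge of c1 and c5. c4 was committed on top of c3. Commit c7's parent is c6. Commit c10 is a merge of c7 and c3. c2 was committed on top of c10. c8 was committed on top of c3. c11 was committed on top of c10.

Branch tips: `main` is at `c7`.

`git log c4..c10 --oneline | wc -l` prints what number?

Reachable from c10: {c1, c10, c3, c5, c6, c7, c9}.
Reachable from c4: {c1, c3, c4, c5, c6, c9}.
In c10's history but not c4's: {c10, c7} — 2 commits.

2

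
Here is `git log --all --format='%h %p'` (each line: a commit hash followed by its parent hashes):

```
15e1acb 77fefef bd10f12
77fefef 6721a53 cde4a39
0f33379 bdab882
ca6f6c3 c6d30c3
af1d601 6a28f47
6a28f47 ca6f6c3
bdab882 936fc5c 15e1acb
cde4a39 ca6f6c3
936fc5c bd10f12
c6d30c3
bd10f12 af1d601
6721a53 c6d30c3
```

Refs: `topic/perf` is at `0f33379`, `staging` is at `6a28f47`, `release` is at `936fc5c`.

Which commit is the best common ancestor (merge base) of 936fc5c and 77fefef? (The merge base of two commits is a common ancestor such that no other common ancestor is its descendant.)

Ancestors of 936fc5c: {6a28f47, 936fc5c, af1d601, bd10f12, c6d30c3, ca6f6c3}.
Ancestors of 77fefef: {6721a53, 77fefef, c6d30c3, ca6f6c3, cde4a39}.
Common ancestors: {c6d30c3, ca6f6c3}.
Among these, ca6f6c3 is not an ancestor of any other common ancestor — it is the merge base.

ca6f6c3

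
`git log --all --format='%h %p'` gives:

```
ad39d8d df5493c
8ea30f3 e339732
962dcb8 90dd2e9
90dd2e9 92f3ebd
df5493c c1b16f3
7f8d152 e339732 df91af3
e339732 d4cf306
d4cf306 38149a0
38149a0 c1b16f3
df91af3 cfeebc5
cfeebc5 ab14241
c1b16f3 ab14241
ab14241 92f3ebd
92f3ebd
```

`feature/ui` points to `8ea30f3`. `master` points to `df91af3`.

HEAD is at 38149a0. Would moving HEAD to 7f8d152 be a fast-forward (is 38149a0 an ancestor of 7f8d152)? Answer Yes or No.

A fast-forward from 38149a0 to 7f8d152 is possible iff 38149a0 is an ancestor of 7f8d152.
Ancestors of 7f8d152: {38149a0, 7f8d152, 92f3ebd, ab14241, c1b16f3, cfeebc5, d4cf306, df91af3, e339732}.
38149a0 is among them, so fast-forward is possible.

Yes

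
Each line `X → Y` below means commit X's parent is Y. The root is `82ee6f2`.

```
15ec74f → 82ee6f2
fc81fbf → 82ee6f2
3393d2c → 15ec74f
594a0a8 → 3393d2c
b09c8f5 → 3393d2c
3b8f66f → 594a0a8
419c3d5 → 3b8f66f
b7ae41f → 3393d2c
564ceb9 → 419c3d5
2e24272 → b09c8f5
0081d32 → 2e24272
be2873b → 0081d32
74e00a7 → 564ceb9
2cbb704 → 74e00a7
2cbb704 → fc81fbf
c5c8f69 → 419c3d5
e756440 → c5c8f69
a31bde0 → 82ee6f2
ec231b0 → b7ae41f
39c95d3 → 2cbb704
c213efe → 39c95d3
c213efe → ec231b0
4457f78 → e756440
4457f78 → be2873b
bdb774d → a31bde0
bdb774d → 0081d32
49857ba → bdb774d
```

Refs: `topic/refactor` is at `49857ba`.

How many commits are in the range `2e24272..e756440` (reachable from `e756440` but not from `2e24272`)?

5

Reachable from e756440: {15ec74f, 3393d2c, 3b8f66f, 419c3d5, 594a0a8, 82ee6f2, c5c8f69, e756440}.
Reachable from 2e24272: {15ec74f, 2e24272, 3393d2c, 82ee6f2, b09c8f5}.
In e756440's history but not 2e24272's: {3b8f66f, 419c3d5, 594a0a8, c5c8f69, e756440} — 5 commits.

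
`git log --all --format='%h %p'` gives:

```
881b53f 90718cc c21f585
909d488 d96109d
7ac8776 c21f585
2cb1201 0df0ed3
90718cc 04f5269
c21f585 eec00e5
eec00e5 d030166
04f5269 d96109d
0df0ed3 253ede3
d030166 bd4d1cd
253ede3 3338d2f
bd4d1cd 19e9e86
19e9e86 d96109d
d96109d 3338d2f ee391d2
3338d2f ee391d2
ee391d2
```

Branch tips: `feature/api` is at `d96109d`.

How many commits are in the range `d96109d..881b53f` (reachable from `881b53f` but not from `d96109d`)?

Reachable from 881b53f: {04f5269, 19e9e86, 3338d2f, 881b53f, 90718cc, bd4d1cd, c21f585, d030166, d96109d, ee391d2, eec00e5}.
Reachable from d96109d: {3338d2f, d96109d, ee391d2}.
In 881b53f's history but not d96109d's: {04f5269, 19e9e86, 881b53f, 90718cc, bd4d1cd, c21f585, d030166, eec00e5} — 8 commits.

8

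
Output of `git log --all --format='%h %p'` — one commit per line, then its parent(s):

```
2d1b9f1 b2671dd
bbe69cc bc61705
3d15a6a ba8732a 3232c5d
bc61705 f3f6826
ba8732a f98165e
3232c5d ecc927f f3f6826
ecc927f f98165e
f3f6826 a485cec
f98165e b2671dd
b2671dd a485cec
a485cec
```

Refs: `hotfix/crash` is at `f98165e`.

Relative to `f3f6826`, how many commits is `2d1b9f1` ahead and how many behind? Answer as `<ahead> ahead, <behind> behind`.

Reachable from 2d1b9f1: {2d1b9f1, a485cec, b2671dd}.
Reachable from f3f6826: {a485cec, f3f6826}.
Only in 2d1b9f1's history (ahead): {2d1b9f1, b2671dd} — 2.
Only in f3f6826's history (behind): {f3f6826} — 1.

2 ahead, 1 behind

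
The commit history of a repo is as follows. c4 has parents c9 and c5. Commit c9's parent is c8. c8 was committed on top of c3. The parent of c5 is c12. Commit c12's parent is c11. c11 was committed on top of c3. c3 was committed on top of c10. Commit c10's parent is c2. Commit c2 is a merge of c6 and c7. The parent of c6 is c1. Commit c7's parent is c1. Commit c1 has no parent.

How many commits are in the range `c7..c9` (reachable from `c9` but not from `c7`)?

Reachable from c9: {c1, c10, c2, c3, c6, c7, c8, c9}.
Reachable from c7: {c1, c7}.
In c9's history but not c7's: {c10, c2, c3, c6, c8, c9} — 6 commits.

6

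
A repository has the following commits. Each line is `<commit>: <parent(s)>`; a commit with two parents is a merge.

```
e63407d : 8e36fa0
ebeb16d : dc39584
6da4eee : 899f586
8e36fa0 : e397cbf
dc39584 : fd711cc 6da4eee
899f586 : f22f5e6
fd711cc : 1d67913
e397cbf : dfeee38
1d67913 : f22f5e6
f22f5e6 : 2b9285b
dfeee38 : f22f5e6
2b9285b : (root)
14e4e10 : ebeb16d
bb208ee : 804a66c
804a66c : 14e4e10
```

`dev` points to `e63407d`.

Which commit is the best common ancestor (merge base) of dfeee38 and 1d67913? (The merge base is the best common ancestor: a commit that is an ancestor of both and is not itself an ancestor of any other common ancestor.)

Ancestors of dfeee38: {2b9285b, dfeee38, f22f5e6}.
Ancestors of 1d67913: {1d67913, 2b9285b, f22f5e6}.
Common ancestors: {2b9285b, f22f5e6}.
Among these, f22f5e6 is not an ancestor of any other common ancestor — it is the merge base.

f22f5e6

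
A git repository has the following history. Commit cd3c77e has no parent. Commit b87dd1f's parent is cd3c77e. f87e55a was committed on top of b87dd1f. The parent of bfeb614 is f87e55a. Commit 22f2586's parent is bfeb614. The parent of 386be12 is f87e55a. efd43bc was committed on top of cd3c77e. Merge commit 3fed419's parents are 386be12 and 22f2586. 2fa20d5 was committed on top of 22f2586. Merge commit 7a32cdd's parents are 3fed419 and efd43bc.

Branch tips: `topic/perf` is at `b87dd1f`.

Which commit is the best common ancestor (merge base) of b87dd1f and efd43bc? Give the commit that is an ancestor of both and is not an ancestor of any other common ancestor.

Ancestors of b87dd1f: {b87dd1f, cd3c77e}.
Ancestors of efd43bc: {cd3c77e, efd43bc}.
Common ancestors: {cd3c77e}.
The only common ancestor is cd3c77e, so it is the merge base.

cd3c77e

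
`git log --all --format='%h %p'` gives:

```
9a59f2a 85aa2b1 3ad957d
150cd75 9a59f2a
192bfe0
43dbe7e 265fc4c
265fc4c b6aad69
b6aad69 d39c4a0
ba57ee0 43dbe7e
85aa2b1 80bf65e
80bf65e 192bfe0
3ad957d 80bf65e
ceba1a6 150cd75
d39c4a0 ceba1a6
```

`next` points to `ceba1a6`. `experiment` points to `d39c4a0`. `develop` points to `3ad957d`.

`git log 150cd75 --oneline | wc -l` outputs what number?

6

Walking parent pointers from 150cd75: reachable set = {150cd75, 192bfe0, 3ad957d, 80bf65e, 85aa2b1, 9a59f2a}.
That is 6 commits.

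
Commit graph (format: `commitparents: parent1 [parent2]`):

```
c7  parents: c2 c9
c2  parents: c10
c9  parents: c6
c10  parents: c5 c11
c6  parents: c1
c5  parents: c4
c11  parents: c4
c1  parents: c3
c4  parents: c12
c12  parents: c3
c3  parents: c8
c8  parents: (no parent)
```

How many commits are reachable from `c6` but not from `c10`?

Reachable from c6: {c1, c3, c6, c8}.
Reachable from c10: {c10, c11, c12, c3, c4, c5, c8}.
In c6's history but not c10's: {c1, c6} — 2 commits.

2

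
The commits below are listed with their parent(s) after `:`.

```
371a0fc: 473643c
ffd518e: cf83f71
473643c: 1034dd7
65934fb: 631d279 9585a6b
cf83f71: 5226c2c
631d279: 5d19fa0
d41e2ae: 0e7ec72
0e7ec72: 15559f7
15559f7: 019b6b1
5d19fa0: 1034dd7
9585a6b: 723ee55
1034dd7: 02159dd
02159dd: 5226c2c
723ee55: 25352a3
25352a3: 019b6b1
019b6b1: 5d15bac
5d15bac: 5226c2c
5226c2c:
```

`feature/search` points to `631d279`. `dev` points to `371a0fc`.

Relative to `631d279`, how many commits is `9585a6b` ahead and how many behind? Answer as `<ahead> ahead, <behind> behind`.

Reachable from 9585a6b: {019b6b1, 25352a3, 5226c2c, 5d15bac, 723ee55, 9585a6b}.
Reachable from 631d279: {02159dd, 1034dd7, 5226c2c, 5d19fa0, 631d279}.
Only in 9585a6b's history (ahead): {019b6b1, 25352a3, 5d15bac, 723ee55, 9585a6b} — 5.
Only in 631d279's history (behind): {02159dd, 1034dd7, 5d19fa0, 631d279} — 4.

5 ahead, 4 behind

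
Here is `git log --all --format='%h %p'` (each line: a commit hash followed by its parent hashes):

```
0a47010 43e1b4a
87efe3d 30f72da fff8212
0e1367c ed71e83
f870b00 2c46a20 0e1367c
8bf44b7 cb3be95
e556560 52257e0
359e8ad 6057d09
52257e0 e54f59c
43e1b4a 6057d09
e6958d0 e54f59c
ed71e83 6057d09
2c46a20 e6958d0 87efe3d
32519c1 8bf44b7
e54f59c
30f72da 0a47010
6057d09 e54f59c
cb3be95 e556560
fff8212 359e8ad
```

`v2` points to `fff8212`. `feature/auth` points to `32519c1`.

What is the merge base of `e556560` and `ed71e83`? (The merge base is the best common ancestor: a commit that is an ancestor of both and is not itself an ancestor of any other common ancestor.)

e54f59c

Ancestors of e556560: {52257e0, e54f59c, e556560}.
Ancestors of ed71e83: {6057d09, e54f59c, ed71e83}.
Common ancestors: {e54f59c}.
The only common ancestor is e54f59c, so it is the merge base.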